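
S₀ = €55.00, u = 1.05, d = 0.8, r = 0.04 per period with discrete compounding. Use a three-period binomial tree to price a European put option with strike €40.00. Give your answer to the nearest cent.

Risk-neutral probability p = (1 + 0.04 − 0.8)/(1.05 − 0.8) = 0.2400/0.2500 = 0.9600
Terminal stock prices: S_uuu = 63.67, S_uud = 48.51, S_udd = 36.96, S_ddd = 28.16
Terminal payoffs (K − S): max(-23.67, 0) = 0, max(-8.51, 0) = 0, max(3.04, 0) = 3.04, max(11.84, 0) = 11.84
Node uu (S = 60.64): V_uu = 1/1.04·[0.9600·0.0000 + 0.0400·0.0000] = 0.0000
Node ud (S = 46.2): V_ud = 1/1.04·[0.9600·0.0000 + 0.0400·3.0400] = 0.1169
Node dd (S = 35.2): V_dd = 1/1.04·[0.9600·3.0400 + 0.0400·11.8400] = 3.2615
Node u (S = 57.75): V_u = 1/1.04·[0.9600·0.0000 + 0.0400·0.1169] = 0.0045
Node d (S = 44): V_d = 1/1.04·[0.9600·0.1169 + 0.0400·3.2615] = 0.2334
Node 0 (S = 55): V_0 = 1/1.04·[0.9600·0.0045 + 0.0400·0.2334] = 0.0131

€0.01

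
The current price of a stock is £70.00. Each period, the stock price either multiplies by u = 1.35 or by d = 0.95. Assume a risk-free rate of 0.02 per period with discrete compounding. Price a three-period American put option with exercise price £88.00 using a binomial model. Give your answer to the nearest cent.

Risk-neutral probability p = (1 + 0.02 − 0.95)/(1.35 − 0.95) = 0.0700/0.4000 = 0.1750
Terminal stock prices: S_uuu = 172.2, S_uud = 121.2, S_udd = 85.29, S_ddd = 60.02
Terminal payoffs (K − S): max(-84.23, 0) = 0, max(-33.2, 0) = 0, max(2.714, 0) = 2.714, max(27.98, 0) = 27.98
Node uu (S = 127.6): continuation = 1/1.02·[0.1750·0.0000 + 0.8250·0.0000] = 0.0000; exercise value = 0.0000 ≤ continuation, so V_uu = 0.0000
Node ud (S = 89.77): continuation = 1/1.02·[0.1750·0.0000 + 0.8250·2.7138] = 2.1949; exercise value = 0.0000 ≤ continuation, so V_ud = 2.1949
Node dd (S = 63.17): continuation = 1/1.02·[0.1750·2.7138 + 0.8250·27.9838] = 23.0995; exercise value = 24.8250 > continuation, so V_dd = 24.8250 (exercise)
Node u (S = 94.5): continuation = 1/1.02·[0.1750·0.0000 + 0.8250·2.1949] = 1.7753; exercise value = 0.0000 ≤ continuation, so V_u = 1.7753
Node d (S = 66.5): continuation = 1/1.02·[0.1750·2.1949 + 0.8250·24.8250] = 20.4556; exercise value = 21.5000 > continuation, so V_d = 21.5000 (exercise)
Node 0 (S = 70): continuation = 1/1.02·[0.1750·1.7753 + 0.8250·21.5000] = 17.6943; exercise value = 18.0000 > continuation, so V_0 = 18.0000 (exercise)

£18.00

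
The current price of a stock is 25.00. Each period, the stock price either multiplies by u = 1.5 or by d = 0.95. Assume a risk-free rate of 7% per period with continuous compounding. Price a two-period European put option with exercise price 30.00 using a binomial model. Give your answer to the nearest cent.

Risk-neutral probability p = (e^0.07 − 0.95)/(1.5 − 0.95) = 0.1225/0.5500 = 0.2227
Terminal stock prices: S_uu = 56.25, S_ud = 35.62, S_dd = 22.56
Terminal payoffs (K − S): max(-26.25, 0) = 0, max(-5.625, 0) = 0, max(7.438, 0) = 7.438
Node u (S = 37.5): V_u = e^(−0.07)·[0.2227·0.0000 + 0.7773·0.0000] = 0.0000
Node d (S = 23.75): V_d = e^(−0.07)·[0.2227·0.0000 + 0.7773·7.4375] = 5.3900
Node 0 (S = 25): V_0 = e^(−0.07)·[0.2227·0.0000 + 0.7773·5.3900] = 3.9062

3.91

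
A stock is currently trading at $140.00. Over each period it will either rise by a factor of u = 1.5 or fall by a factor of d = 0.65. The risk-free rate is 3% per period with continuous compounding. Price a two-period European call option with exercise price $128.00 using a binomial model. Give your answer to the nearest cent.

Risk-neutral probability p = (e^0.03 − 0.65)/(1.5 − 0.65) = 0.3805/0.8500 = 0.4476
Terminal stock prices: S_uu = 315, S_ud = 136.5, S_dd = 59.15
Terminal payoffs (S − K): max(187, 0) = 187, max(8.5, 0) = 8.5, max(-68.85, 0) = 0
Node u (S = 210): V_u = e^(−0.03)·[0.4476·187.0000 + 0.5524·8.5000] = 85.7830
Node d (S = 91): V_d = e^(−0.03)·[0.4476·8.5000 + 0.5524·0.0000] = 3.6921
Node 0 (S = 140): V_0 = e^(−0.03)·[0.4476·85.7830 + 0.5524·3.6921] = 39.2404

$39.24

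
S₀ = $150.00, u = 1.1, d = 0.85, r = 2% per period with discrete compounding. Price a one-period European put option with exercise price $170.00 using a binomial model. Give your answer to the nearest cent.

$16.67

Risk-neutral probability p = (1 + 0.02 − 0.85)/(1.1 − 0.85) = 0.1700/0.2500 = 0.6800
Terminal stock prices: S_u = 165, S_d = 127.5
Terminal payoffs (K − S): max(5, 0) = 5, max(42.5, 0) = 42.5
Node 0 (S = 150): V_0 = 1/1.02·[0.6800·5.0000 + 0.3200·42.5000] = 16.6667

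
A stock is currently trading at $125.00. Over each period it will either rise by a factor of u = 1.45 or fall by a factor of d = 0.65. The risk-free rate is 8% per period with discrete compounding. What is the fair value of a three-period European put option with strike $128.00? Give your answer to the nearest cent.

Risk-neutral probability p = (1 + 0.08 − 0.65)/(1.45 − 0.65) = 0.4300/0.8000 = 0.5375
Terminal stock prices: S_uuu = 381.1, S_uud = 170.8, S_udd = 76.58, S_ddd = 34.33
Terminal payoffs (K − S): max(-253.1, 0) = 0, max(-42.83, 0) = 0, max(51.42, 0) = 51.42, max(93.67, 0) = 93.67
Node uu (S = 262.8): V_uu = 1/1.08·[0.5375·0.0000 + 0.4625·0.0000] = 0.0000
Node ud (S = 117.8): V_ud = 1/1.08·[0.5375·0.0000 + 0.4625·51.4219] = 22.0209
Node dd (S = 52.81): V_dd = 1/1.08·[0.5375·51.4219 + 0.4625·93.6719] = 65.7060
Node u (S = 181.2): V_u = 1/1.08·[0.5375·0.0000 + 0.4625·22.0209] = 9.4303
Node d (S = 81.25): V_d = 1/1.08·[0.5375·22.0209 + 0.4625·65.7060] = 39.0975
Node 0 (S = 125): V_0 = 1/1.08·[0.5375·9.4303 + 0.4625·39.0975] = 21.4364

$21.44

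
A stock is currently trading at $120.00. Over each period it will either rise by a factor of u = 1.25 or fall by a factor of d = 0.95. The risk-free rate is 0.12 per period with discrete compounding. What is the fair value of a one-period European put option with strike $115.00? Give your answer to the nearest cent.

Risk-neutral probability p = (1 + 0.12 − 0.95)/(1.25 − 0.95) = 0.1700/0.3000 = 0.5667
Terminal stock prices: S_u = 150, S_d = 114
Terminal payoffs (K − S): max(-35, 0) = 0, max(1, 0) = 1
Node 0 (S = 120): V_0 = 1/1.12·[0.5667·0.0000 + 0.4333·1.0000] = 0.3869

$0.39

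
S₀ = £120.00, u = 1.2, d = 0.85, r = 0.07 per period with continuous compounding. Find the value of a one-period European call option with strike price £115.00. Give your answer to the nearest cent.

Risk-neutral probability p = (e^0.07 − 0.85)/(1.2 − 0.85) = 0.2225/0.3500 = 0.6357
Terminal stock prices: S_u = 144, S_d = 102
Terminal payoffs (S − K): max(29, 0) = 29, max(-13, 0) = 0
Node 0 (S = 120): V_0 = e^(−0.07)·[0.6357·29.0000 + 0.3643·0.0000] = 17.1900

£17.19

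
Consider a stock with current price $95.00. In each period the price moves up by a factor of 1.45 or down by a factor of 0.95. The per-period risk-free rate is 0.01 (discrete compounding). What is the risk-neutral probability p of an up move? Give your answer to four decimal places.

Risk-neutral probability p = (1 + 0.01 − 0.95)/(1.45 − 0.95) = 0.0600/0.5000 = 0.1200

p = 0.1200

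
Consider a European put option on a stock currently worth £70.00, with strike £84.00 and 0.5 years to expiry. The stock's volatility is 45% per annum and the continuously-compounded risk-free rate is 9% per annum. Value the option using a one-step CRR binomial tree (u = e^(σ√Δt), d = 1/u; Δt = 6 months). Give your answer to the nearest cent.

CRR parameters: u = e^(σ√Δt) = e^(0.45·√0.5) = 1.3746, d = 1/u = 0.7275
Per-period rate: rΔt = 0.09·0.5 = 0.045, so R = e^0.045 = 1.0460
Risk-neutral probability p = (e^0.045 − 0.7275)/(1.3746 − 0.7275) = 0.3186/0.6472 = 0.4922
Terminal stock prices: S_u = 96.23, S_d = 50.92
Terminal payoffs (K − S): max(-12.23, 0) = 0, max(33.08, 0) = 33.08
Node 0 (S = 70): V_0 = e^(−0.045)·[0.4922·0.0000 + 0.5078·33.0779] = 16.0568

£16.06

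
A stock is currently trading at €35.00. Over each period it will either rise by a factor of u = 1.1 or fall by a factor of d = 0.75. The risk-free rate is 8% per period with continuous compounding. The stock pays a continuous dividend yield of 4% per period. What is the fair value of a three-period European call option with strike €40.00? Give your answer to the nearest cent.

Per-period risk-free factor R = e^0.08 = 1.0833; dividend-adjusted growth = e^(0.08−0.04) = 1.0408.
Risk-neutral probability p = (1.0408 − 0.75)/(1.1 − 0.75) = 0.2908/0.3500 = 0.8309
Terminal stock prices: S_uuu = 46.59, S_uud = 31.76, S_udd = 21.66, S_ddd = 14.77
Terminal payoffs (S − K): max(6.585, 0) = 6.585, max(-8.237, 0) = 0, max(-18.34, 0) = 0, max(-25.23, 0) = 0
Node uu (S = 42.35): V_uu = e^(−0.08)·[0.8309·6.5850 + 0.1691·0.0000] = 5.0507
Node ud (S = 28.88): V_ud = e^(−0.08)·[0.8309·0.0000 + 0.1691·0.0000] = 0.0000
Node dd (S = 19.69): V_dd = e^(−0.08)·[0.8309·0.0000 + 0.1691·0.0000] = 0.0000
Node u (S = 38.5): V_u = e^(−0.08)·[0.8309·5.0507 + 0.1691·0.0000] = 3.8739
Node d (S = 26.25): V_d = e^(−0.08)·[0.8309·0.0000 + 0.1691·0.0000] = 0.0000
Node 0 (S = 35): V_0 = e^(−0.08)·[0.8309·3.8739 + 0.1691·0.0000] = 2.9713

€2.97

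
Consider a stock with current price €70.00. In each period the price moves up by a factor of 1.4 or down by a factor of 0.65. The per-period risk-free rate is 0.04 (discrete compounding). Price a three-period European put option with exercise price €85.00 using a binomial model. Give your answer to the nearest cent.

€20.40

Risk-neutral probability p = (1 + 0.04 − 0.65)/(1.4 − 0.65) = 0.3900/0.7500 = 0.5200
Terminal stock prices: S_uuu = 192.1, S_uud = 89.18, S_udd = 41.41, S_ddd = 19.22
Terminal payoffs (K − S): max(-107.1, 0) = 0, max(-4.18, 0) = 0, max(43.59, 0) = 43.59, max(65.78, 0) = 65.78
Node uu (S = 137.2): V_uu = 1/1.04·[0.5200·0.0000 + 0.4800·0.0000] = 0.0000
Node ud (S = 63.7): V_ud = 1/1.04·[0.5200·0.0000 + 0.4800·43.5950] = 20.1208
Node dd (S = 29.58): V_dd = 1/1.04·[0.5200·43.5950 + 0.4800·65.7763] = 52.1558
Node u (S = 98): V_u = 1/1.04·[0.5200·0.0000 + 0.4800·20.1208] = 9.2865
Node d (S = 45.5): V_d = 1/1.04·[0.5200·20.1208 + 0.4800·52.1558] = 34.1323
Node 0 (S = 70): V_0 = 1/1.04·[0.5200·9.2865 + 0.4800·34.1323] = 20.3966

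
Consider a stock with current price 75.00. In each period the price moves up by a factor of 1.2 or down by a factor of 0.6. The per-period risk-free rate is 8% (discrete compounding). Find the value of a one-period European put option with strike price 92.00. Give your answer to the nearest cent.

Risk-neutral probability p = (1 + 0.08 − 0.6)/(1.2 − 0.6) = 0.4800/0.6000 = 0.8000
Terminal stock prices: S_u = 90, S_d = 45
Terminal payoffs (K − S): max(2, 0) = 2, max(47, 0) = 47
Node 0 (S = 75): V_0 = 1/1.08·[0.8000·2.0000 + 0.2000·47.0000] = 10.1852

10.19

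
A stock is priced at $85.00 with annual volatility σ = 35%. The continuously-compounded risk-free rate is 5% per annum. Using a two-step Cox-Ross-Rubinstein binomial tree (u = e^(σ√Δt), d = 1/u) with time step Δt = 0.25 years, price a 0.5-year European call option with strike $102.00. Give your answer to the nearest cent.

$4.40

CRR parameters: u = e^(σ√Δt) = e^(0.35·√0.25) = 1.1912, d = 1/u = 0.8395
Per-period rate: rΔt = 0.05·0.25 = 0.0125, so R = e^0.0125 = 1.0126
Risk-neutral probability p = (e^0.0125 − 0.8395)/(1.1912 − 0.8395) = 0.1731/0.3518 = 0.4921
Terminal stock prices: S_uu = 120.6, S_ud = 85, S_dd = 59.9
Terminal payoffs (S − K): max(18.62, 0) = 18.62, max(-17, 0) = 0, max(-42.1, 0) = 0
Node u (S = 101.3): V_u = e^(−0.0125)·[0.4921·18.6207 + 0.5079·0.0000] = 9.0498
Node d (S = 71.35): V_d = e^(−0.0125)·[0.4921·0.0000 + 0.5079·0.0000] = 0.0000
Node 0 (S = 85): V_0 = e^(−0.0125)·[0.4921·9.0498 + 0.5079·0.0000] = 4.3982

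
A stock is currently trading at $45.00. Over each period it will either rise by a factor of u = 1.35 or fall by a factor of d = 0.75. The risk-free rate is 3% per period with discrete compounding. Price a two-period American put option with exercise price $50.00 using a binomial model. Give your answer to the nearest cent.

$9.46

Risk-neutral probability p = (1 + 0.03 − 0.75)/(1.35 − 0.75) = 0.2800/0.6000 = 0.4667
Terminal stock prices: S_uu = 82.01, S_ud = 45.56, S_dd = 25.31
Terminal payoffs (K − S): max(-32.01, 0) = 0, max(4.437, 0) = 4.437, max(24.69, 0) = 24.69
Node u (S = 60.75): continuation = 1/1.03·[0.4667·0.0000 + 0.5333·4.4375] = 2.2977; exercise value = 0.0000 ≤ continuation, so V_u = 2.2977
Node d (S = 33.75): continuation = 1/1.03·[0.4667·4.4375 + 0.5333·24.6875] = 14.7937; exercise value = 16.2500 > continuation, so V_d = 16.2500 (exercise)
Node 0 (S = 45): continuation = 1/1.03·[0.4667·2.2977 + 0.5333·16.2500] = 9.4553; exercise value = 5.0000 ≤ continuation, so V_0 = 9.4553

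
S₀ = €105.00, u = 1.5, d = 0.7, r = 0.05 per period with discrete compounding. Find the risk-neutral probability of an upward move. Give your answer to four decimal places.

Risk-neutral probability p = (1 + 0.05 − 0.7)/(1.5 − 0.7) = 0.3500/0.8000 = 0.4375

p = 0.4375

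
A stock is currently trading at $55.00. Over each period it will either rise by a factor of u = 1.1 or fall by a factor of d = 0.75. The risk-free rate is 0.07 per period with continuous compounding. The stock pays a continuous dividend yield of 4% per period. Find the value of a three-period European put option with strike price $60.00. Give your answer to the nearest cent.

Per-period risk-free factor R = e^0.07 = 1.0725; dividend-adjusted growth = e^(0.07−0.04) = 1.0305.
Risk-neutral probability p = (1.0305 − 0.75)/(1.1 − 0.75) = 0.2805/0.3500 = 0.8013
Terminal stock prices: S_uuu = 73.21, S_uud = 49.91, S_udd = 34.03, S_ddd = 23.2
Terminal payoffs (K − S): max(-13.21, 0) = 0, max(10.09, 0) = 10.09, max(25.97, 0) = 25.97, max(36.8, 0) = 36.8
Node uu (S = 66.55): V_uu = e^(−0.07)·[0.8013·0.0000 + 0.1987·10.0875] = 1.8689
Node ud (S = 45.38): V_ud = e^(−0.07)·[0.8013·10.0875 + 0.1987·25.9687] = 12.3478
Node dd (S = 30.94): V_dd = e^(−0.07)·[0.8013·25.9687 + 0.1987·36.7969] = 26.2192
Node u (S = 60.5): V_u = e^(−0.07)·[0.8013·1.8689 + 0.1987·12.3478] = 3.6839
Node d (S = 41.25): V_d = e^(−0.07)·[0.8013·12.3478 + 0.1987·26.2192] = 14.0829
Node 0 (S = 55): V_0 = e^(−0.07)·[0.8013·3.6839 + 0.1987·14.0829] = 5.3615

$5.36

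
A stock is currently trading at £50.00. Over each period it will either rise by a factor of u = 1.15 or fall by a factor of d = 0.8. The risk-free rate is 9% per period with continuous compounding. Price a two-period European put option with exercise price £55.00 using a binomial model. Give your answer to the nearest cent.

£2.50

Risk-neutral probability p = (e^0.09 − 0.8)/(1.15 − 0.8) = 0.2942/0.3500 = 0.8405
Terminal stock prices: S_uu = 66.12, S_ud = 46, S_dd = 32
Terminal payoffs (K − S): max(-11.12, 0) = 0, max(9, 0) = 9, max(23, 0) = 23
Node u (S = 57.5): V_u = e^(−0.09)·[0.8405·0.0000 + 0.1595·9.0000] = 1.3120
Node d (S = 40): V_d = e^(−0.09)·[0.8405·9.0000 + 0.1595·23.0000] = 10.2662
Node 0 (S = 50): V_0 = e^(−0.09)·[0.8405·1.3120 + 0.1595·10.2662] = 2.5043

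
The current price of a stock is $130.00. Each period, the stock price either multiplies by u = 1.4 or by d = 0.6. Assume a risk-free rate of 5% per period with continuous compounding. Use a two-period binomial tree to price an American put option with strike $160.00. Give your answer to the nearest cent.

Risk-neutral probability p = (e^0.05 − 0.6)/(1.4 − 0.6) = 0.4513/0.8000 = 0.5641
Terminal stock prices: S_uu = 254.8, S_ud = 109.2, S_dd = 46.8
Terminal payoffs (K − S): max(-94.8, 0) = 0, max(50.8, 0) = 50.8, max(113.2, 0) = 113.2
Node u (S = 182): continuation = e^(−0.05)·[0.5641·0.0000 + 0.4359·50.8000] = 21.0643; exercise value = 0.0000 ≤ continuation, so V_u = 21.0643
Node d (S = 78): continuation = e^(−0.05)·[0.5641·50.8000 + 0.4359·113.2000] = 74.1967; exercise value = 82.0000 > continuation, so V_d = 82.0000 (exercise)
Node 0 (S = 130): continuation = e^(−0.05)·[0.5641·21.0643 + 0.4359·82.0000] = 45.3041; exercise value = 30.0000 ≤ continuation, so V_0 = 45.3041

$45.30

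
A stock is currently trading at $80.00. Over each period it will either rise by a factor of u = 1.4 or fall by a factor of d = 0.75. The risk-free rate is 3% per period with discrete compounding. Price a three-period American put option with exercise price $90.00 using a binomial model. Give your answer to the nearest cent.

Risk-neutral probability p = (1 + 0.03 − 0.75)/(1.4 − 0.75) = 0.2800/0.6500 = 0.4308
Terminal stock prices: S_uuu = 219.5, S_uud = 117.6, S_udd = 63, S_ddd = 33.75
Terminal payoffs (K − S): max(-129.5, 0) = 0, max(-27.6, 0) = 0, max(27, 0) = 27, max(56.25, 0) = 56.25
Node uu (S = 156.8): continuation = 1/1.03·[0.4308·0.0000 + 0.5692·0.0000] = 0.0000; exercise value = 0.0000 ≤ continuation, so V_uu = 0.0000
Node ud (S = 84): continuation = 1/1.03·[0.4308·0.0000 + 0.5692·27.0000] = 14.9216; exercise value = 6.0000 ≤ continuation, so V_ud = 14.9216
Node dd (S = 45): continuation = 1/1.03·[0.4308·27.0000 + 0.5692·56.2500] = 42.3786; exercise value = 45.0000 > continuation, so V_dd = 45.0000 (exercise)
Node u (S = 112): continuation = 1/1.03·[0.4308·0.0000 + 0.5692·14.9216] = 8.2464; exercise value = 0.0000 ≤ continuation, so V_u = 8.2464
Node d (S = 60): continuation = 1/1.03·[0.4308·14.9216 + 0.5692·45.0000] = 31.1098; exercise value = 30.0000 ≤ continuation, so V_d = 31.1098
Node 0 (S = 80): continuation = 1/1.03·[0.4308·8.2464 + 0.5692·31.1098] = 20.6417; exercise value = 10.0000 ≤ continuation, so V_0 = 20.6417

$20.64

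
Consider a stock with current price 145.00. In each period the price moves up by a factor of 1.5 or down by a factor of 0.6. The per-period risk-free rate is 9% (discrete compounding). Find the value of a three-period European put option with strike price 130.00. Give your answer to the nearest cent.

Risk-neutral probability p = (1 + 0.09 − 0.6)/(1.5 − 0.6) = 0.4900/0.9000 = 0.5444
Terminal stock prices: S_uuu = 489.4, S_uud = 195.8, S_udd = 78.3, S_ddd = 31.32
Terminal payoffs (K − S): max(-359.4, 0) = 0, max(-65.75, 0) = 0, max(51.7, 0) = 51.7, max(98.68, 0) = 98.68
Node uu (S = 326.2): V_uu = 1/1.09·[0.5444·0.0000 + 0.4556·0.0000] = 0.0000
Node ud (S = 130.5): V_ud = 1/1.09·[0.5444·0.0000 + 0.4556·51.7000] = 21.6075
Node dd (S = 52.2): V_dd = 1/1.09·[0.5444·51.7000 + 0.4556·98.6800] = 67.0661
Node u (S = 217.5): V_u = 1/1.09·[0.5444·0.0000 + 0.4556·21.6075] = 9.0307
Node d (S = 87): V_d = 1/1.09·[0.5444·21.6075 + 0.4556·67.0661] = 38.8224
Node 0 (S = 145): V_0 = 1/1.09·[0.5444·9.0307 + 0.4556·38.8224] = 20.7362

20.74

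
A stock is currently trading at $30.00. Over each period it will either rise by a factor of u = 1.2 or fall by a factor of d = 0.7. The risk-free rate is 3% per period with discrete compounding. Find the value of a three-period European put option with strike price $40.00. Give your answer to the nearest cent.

$9.72

Risk-neutral probability p = (1 + 0.03 − 0.7)/(1.2 − 0.7) = 0.3300/0.5000 = 0.6600
Terminal stock prices: S_uuu = 51.84, S_uud = 30.24, S_udd = 17.64, S_ddd = 10.29
Terminal payoffs (K − S): max(-11.84, 0) = 0, max(9.76, 0) = 9.76, max(22.36, 0) = 22.36, max(29.71, 0) = 29.71
Node uu (S = 43.2): V_uu = 1/1.03·[0.6600·0.0000 + 0.3400·9.7600] = 3.2217
Node ud (S = 25.2): V_ud = 1/1.03·[0.6600·9.7600 + 0.3400·22.3600] = 13.6350
Node dd (S = 14.7): V_dd = 1/1.03·[0.6600·22.3600 + 0.3400·29.7100] = 24.1350
Node u (S = 36): V_u = 1/1.03·[0.6600·3.2217 + 0.3400·13.6350] = 6.5653
Node d (S = 21): V_d = 1/1.03·[0.6600·13.6350 + 0.3400·24.1350] = 16.7038
Node 0 (S = 30): V_0 = 1/1.03·[0.6600·6.5653 + 0.3400·16.7038] = 9.7208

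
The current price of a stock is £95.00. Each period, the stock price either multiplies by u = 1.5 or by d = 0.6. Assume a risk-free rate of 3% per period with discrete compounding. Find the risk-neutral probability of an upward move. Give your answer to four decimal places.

Risk-neutral probability p = (1 + 0.03 − 0.6)/(1.5 − 0.6) = 0.4300/0.9000 = 0.4778

p = 0.4778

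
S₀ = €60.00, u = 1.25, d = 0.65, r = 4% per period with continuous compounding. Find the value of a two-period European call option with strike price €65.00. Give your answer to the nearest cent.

Risk-neutral probability p = (e^0.04 − 0.65)/(1.25 − 0.65) = 0.3908/0.6000 = 0.6514
Terminal stock prices: S_uu = 93.75, S_ud = 48.75, S_dd = 25.35
Terminal payoffs (S − K): max(28.75, 0) = 28.75, max(-16.25, 0) = 0, max(-39.65, 0) = 0
Node u (S = 75): V_u = e^(−0.04)·[0.6514·28.7500 + 0.3486·0.0000] = 17.9921
Node d (S = 39): V_d = e^(−0.04)·[0.6514·0.0000 + 0.3486·0.0000] = 0.0000
Node 0 (S = 60): V_0 = e^(−0.04)·[0.6514·17.9921 + 0.3486·0.0000] = 11.2596

€11.26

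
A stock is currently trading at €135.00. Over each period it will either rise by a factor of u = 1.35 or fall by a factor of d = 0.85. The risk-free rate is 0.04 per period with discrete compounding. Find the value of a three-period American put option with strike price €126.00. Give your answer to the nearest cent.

€10.12

Risk-neutral probability p = (1 + 0.04 − 0.85)/(1.35 − 0.85) = 0.1900/0.5000 = 0.3800
Terminal stock prices: S_uuu = 332.2, S_uud = 209.1, S_udd = 131.7, S_ddd = 82.91
Terminal payoffs (K − S): max(-206.2, 0) = 0, max(-83.13, 0) = 0, max(-5.676, 0) = 0, max(43.09, 0) = 43.09
Node uu (S = 246): continuation = 1/1.04·[0.3800·0.0000 + 0.6200·0.0000] = 0.0000; exercise value = 0.0000 ≤ continuation, so V_uu = 0.0000
Node ud (S = 154.9): continuation = 1/1.04·[0.3800·0.0000 + 0.6200·0.0000] = 0.0000; exercise value = 0.0000 ≤ continuation, so V_ud = 0.0000
Node dd (S = 97.54): continuation = 1/1.04·[0.3800·0.0000 + 0.6200·43.0931] = 25.6901; exercise value = 28.4625 > continuation, so V_dd = 28.4625 (exercise)
Node u (S = 182.2): continuation = 1/1.04·[0.3800·0.0000 + 0.6200·0.0000] = 0.0000; exercise value = 0.0000 ≤ continuation, so V_u = 0.0000
Node d (S = 114.8): continuation = 1/1.04·[0.3800·0.0000 + 0.6200·28.4625] = 16.9680; exercise value = 11.2500 ≤ continuation, so V_d = 16.9680
Node 0 (S = 135): continuation = 1/1.04·[0.3800·0.0000 + 0.6200·16.9680] = 10.1156; exercise value = 0.0000 ≤ continuation, so V_0 = 10.1156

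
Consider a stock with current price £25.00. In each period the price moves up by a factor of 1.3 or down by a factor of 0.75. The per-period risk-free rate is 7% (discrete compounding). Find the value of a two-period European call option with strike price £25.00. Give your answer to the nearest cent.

£5.10

Risk-neutral probability p = (1 + 0.07 − 0.75)/(1.3 − 0.75) = 0.3200/0.5500 = 0.5818
Terminal stock prices: S_uu = 42.25, S_ud = 24.38, S_dd = 14.06
Terminal payoffs (S − K): max(17.25, 0) = 17.25, max(-0.625, 0) = 0, max(-10.94, 0) = 0
Node u (S = 32.5): V_u = 1/1.07·[0.5818·17.2500 + 0.4182·0.0000] = 9.3798
Node d (S = 18.75): V_d = 1/1.07·[0.5818·0.0000 + 0.4182·0.0000] = 0.0000
Node 0 (S = 25): V_0 = 1/1.07·[0.5818·9.3798 + 0.4182·0.0000] = 5.1003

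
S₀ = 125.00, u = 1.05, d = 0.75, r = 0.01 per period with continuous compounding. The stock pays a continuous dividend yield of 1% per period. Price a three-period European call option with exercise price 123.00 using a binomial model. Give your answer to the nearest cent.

12.19

Per-period risk-free factor R = e^0.01 = 1.0101; dividend-adjusted growth = e^(0.01−0.01) = 1.0000.
Risk-neutral probability p = (1.0000 − 0.75)/(1.05 − 0.75) = 0.2500/0.3000 = 0.8333
Terminal stock prices: S_uuu = 144.7, S_uud = 103.4, S_udd = 73.83, S_ddd = 52.73
Terminal payoffs (S − K): max(21.7, 0) = 21.7, max(-19.64, 0) = 0, max(-49.17, 0) = 0, max(-70.27, 0) = 0
Node uu (S = 137.8): V_uu = e^(−0.01)·[0.8333·21.7031 + 0.1667·0.0000] = 17.9060
Node ud (S = 98.44): V_ud = e^(−0.01)·[0.8333·0.0000 + 0.1667·0.0000] = 0.0000
Node dd (S = 70.31): V_dd = e^(−0.01)·[0.8333·0.0000 + 0.1667·0.0000] = 0.0000
Node u (S = 131.2): V_u = e^(−0.01)·[0.8333·17.9060 + 0.1667·0.0000] = 14.7732
Node d (S = 93.75): V_d = e^(−0.01)·[0.8333·0.0000 + 0.1667·0.0000] = 0.0000
Node 0 (S = 125): V_0 = e^(−0.01)·[0.8333·14.7732 + 0.1667·0.0000] = 12.1885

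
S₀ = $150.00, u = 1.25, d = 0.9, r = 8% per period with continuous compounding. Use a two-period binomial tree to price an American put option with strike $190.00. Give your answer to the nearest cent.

$40.00

Risk-neutral probability p = (e^0.08 − 0.9)/(1.25 − 0.9) = 0.1833/0.3500 = 0.5237
Terminal stock prices: S_uu = 234.4, S_ud = 168.8, S_dd = 121.5
Terminal payoffs (K − S): max(-44.38, 0) = 0, max(21.25, 0) = 21.25, max(68.5, 0) = 68.5
Node u (S = 187.5): continuation = e^(−0.08)·[0.5237·0.0000 + 0.4763·21.2500] = 9.3437; exercise value = 2.5000 ≤ continuation, so V_u = 9.3437
Node d (S = 135): continuation = e^(−0.08)·[0.5237·21.2500 + 0.4763·68.5000] = 40.3921; exercise value = 55.0000 > continuation, so V_d = 55.0000 (exercise)
Node 0 (S = 150): continuation = e^(−0.08)·[0.5237·9.3437 + 0.4763·55.0000] = 28.7004; exercise value = 40.0000 > continuation, so V_0 = 40.0000 (exercise)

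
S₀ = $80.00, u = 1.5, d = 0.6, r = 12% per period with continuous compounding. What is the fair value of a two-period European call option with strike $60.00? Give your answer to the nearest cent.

Risk-neutral probability p = (e^0.12 − 0.6)/(1.5 − 0.6) = 0.5275/0.9000 = 0.5861
Terminal stock prices: S_uu = 180, S_ud = 72, S_dd = 28.8
Terminal payoffs (S − K): max(120, 0) = 120, max(12, 0) = 12, max(-31.2, 0) = 0
Node u (S = 120): V_u = e^(−0.12)·[0.5861·120.0000 + 0.4139·12.0000] = 66.7848
Node d (S = 48): V_d = e^(−0.12)·[0.5861·12.0000 + 0.4139·0.0000] = 6.2380
Node 0 (S = 80): V_0 = e^(−0.12)·[0.5861·66.7848 + 0.4139·6.2380] = 37.0067

$37.01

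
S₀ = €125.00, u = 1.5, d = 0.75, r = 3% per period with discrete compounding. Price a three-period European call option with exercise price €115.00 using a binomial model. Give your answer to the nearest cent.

Risk-neutral probability p = (1 + 0.03 − 0.75)/(1.5 − 0.75) = 0.2800/0.7500 = 0.3733
Terminal stock prices: S_uuu = 421.9, S_uud = 210.9, S_udd = 105.5, S_ddd = 52.73
Terminal payoffs (S − K): max(306.9, 0) = 306.9, max(95.94, 0) = 95.94, max(-9.531, 0) = 0, max(-62.27, 0) = 0
Node uu (S = 281.2): V_uu = 1/1.03·[0.3733·306.8750 + 0.6267·95.9375] = 169.5995
Node ud (S = 140.6): V_ud = 1/1.03·[0.3733·95.9375 + 0.6267·0.0000] = 34.7735
Node dd (S = 70.31): V_dd = 1/1.03·[0.3733·0.0000 + 0.6267·0.0000] = 0.0000
Node u (S = 187.5): V_u = 1/1.03·[0.3733·169.5995 + 0.6267·34.7735] = 82.6296
Node d (S = 93.75): V_d = 1/1.03·[0.3733·34.7735 + 0.6267·0.0000] = 12.6040
Node 0 (S = 125): V_0 = 1/1.03·[0.3733·82.6296 + 0.6267·12.6040] = 37.6183

€37.62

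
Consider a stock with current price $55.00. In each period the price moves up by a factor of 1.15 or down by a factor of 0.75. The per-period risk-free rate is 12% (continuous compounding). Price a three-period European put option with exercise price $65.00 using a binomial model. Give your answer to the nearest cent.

Risk-neutral probability p = (e^0.12 − 0.75)/(1.15 − 0.75) = 0.3775/0.4000 = 0.9437
Terminal stock prices: S_uuu = 83.65, S_uud = 54.55, S_udd = 35.58, S_ddd = 23.2
Terminal payoffs (K − S): max(-18.65, 0) = 0, max(10.45, 0) = 10.45, max(29.42, 0) = 29.42, max(41.8, 0) = 41.8
Node uu (S = 72.74): V_uu = e^(−0.12)·[0.9437·0.0000 + 0.0563·10.4469] = 0.5213
Node ud (S = 47.44): V_ud = e^(−0.12)·[0.9437·10.4469 + 0.0563·29.4219] = 10.2123
Node dd (S = 30.94): V_dd = e^(−0.12)·[0.9437·29.4219 + 0.0563·41.7969] = 26.7123
Node u (S = 63.25): V_u = e^(−0.12)·[0.9437·0.5213 + 0.0563·10.2123] = 0.9459
Node d (S = 41.25): V_d = e^(−0.12)·[0.9437·10.2123 + 0.0563·26.7123] = 9.8808
Node 0 (S = 55): V_0 = e^(−0.12)·[0.9437·0.9459 + 0.0563·9.8808] = 1.2847

$1.28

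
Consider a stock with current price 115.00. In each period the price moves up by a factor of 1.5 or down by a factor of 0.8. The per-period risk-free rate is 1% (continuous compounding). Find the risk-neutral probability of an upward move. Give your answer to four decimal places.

p = 0.3001

Risk-neutral probability p = (e^0.01 − 0.8)/(1.5 − 0.8) = 0.2101/0.7000 = 0.3001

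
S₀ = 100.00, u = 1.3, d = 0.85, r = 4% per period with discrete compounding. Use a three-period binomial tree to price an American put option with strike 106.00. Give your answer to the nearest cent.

13.44

Risk-neutral probability p = (1 + 0.04 − 0.85)/(1.3 − 0.85) = 0.1900/0.4500 = 0.4222
Terminal stock prices: S_uuu = 219.7, S_uud = 143.7, S_udd = 93.92, S_ddd = 61.41
Terminal payoffs (K − S): max(-113.7, 0) = 0, max(-37.65, 0) = 0, max(12.08, 0) = 12.08, max(44.59, 0) = 44.59
Node uu (S = 169): continuation = 1/1.04·[0.4222·0.0000 + 0.5778·0.0000] = 0.0000; exercise value = 0.0000 ≤ continuation, so V_uu = 0.0000
Node ud (S = 110.5): continuation = 1/1.04·[0.4222·0.0000 + 0.5778·12.0750] = 6.7083; exercise value = 0.0000 ≤ continuation, so V_ud = 6.7083
Node dd (S = 72.25): continuation = 1/1.04·[0.4222·12.0750 + 0.5778·44.5875] = 29.6731; exercise value = 33.7500 > continuation, so V_dd = 33.7500 (exercise)
Node u (S = 130): continuation = 1/1.04·[0.4222·0.0000 + 0.5778·6.7083] = 3.7269; exercise value = 0.0000 ≤ continuation, so V_u = 3.7269
Node d (S = 85): continuation = 1/1.04·[0.4222·6.7083 + 0.5778·33.7500] = 21.4735; exercise value = 21.0000 ≤ continuation, so V_d = 21.4735
Node 0 (S = 100): continuation = 1/1.04·[0.4222·3.7269 + 0.5778·21.4735] = 13.4427; exercise value = 6.0000 ≤ continuation, so V_0 = 13.4427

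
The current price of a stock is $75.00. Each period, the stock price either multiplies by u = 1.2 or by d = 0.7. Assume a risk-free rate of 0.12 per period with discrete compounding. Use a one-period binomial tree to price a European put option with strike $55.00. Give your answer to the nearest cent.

$0.36

Risk-neutral probability p = (1 + 0.12 − 0.7)/(1.2 − 0.7) = 0.4200/0.5000 = 0.8400
Terminal stock prices: S_u = 90, S_d = 52.5
Terminal payoffs (K − S): max(-35, 0) = 0, max(2.5, 0) = 2.5
Node 0 (S = 75): V_0 = 1/1.12·[0.8400·0.0000 + 0.1600·2.5000] = 0.3571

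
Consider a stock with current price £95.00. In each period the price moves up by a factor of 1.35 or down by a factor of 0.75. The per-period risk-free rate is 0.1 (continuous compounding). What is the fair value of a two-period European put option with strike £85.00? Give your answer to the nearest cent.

£4.30

Risk-neutral probability p = (e^0.1 − 0.75)/(1.35 − 0.75) = 0.3552/0.6000 = 0.5920
Terminal stock prices: S_uu = 173.1, S_ud = 96.19, S_dd = 53.44
Terminal payoffs (K − S): max(-88.14, 0) = 0, max(-11.19, 0) = 0, max(31.56, 0) = 31.56
Node u (S = 128.2): V_u = e^(−0.1)·[0.5920·0.0000 + 0.4080·0.0000] = 0.0000
Node d (S = 71.25): V_d = e^(−0.1)·[0.5920·0.0000 + 0.4080·31.5625] = 11.6534
Node 0 (S = 95): V_0 = e^(−0.1)·[0.5920·0.0000 + 0.4080·11.6534] = 4.3026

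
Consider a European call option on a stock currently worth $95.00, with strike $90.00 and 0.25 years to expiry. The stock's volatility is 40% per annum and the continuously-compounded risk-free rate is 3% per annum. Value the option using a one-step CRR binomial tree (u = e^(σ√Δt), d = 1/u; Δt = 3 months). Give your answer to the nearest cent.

CRR parameters: u = e^(σ√Δt) = e^(0.4·√0.25) = 1.2214, d = 1/u = 0.8187
Per-period rate: rΔt = 0.03·0.25 = 0.0075, so R = e^0.0075 = 1.0075
Risk-neutral probability p = (e^0.0075 − 0.8187)/(1.2214 − 0.8187) = 0.1888/0.4027 = 0.4689
Terminal stock prices: S_u = 116, S_d = 77.78
Terminal payoffs (S − K): max(26.03, 0) = 26.03, max(-12.22, 0) = 0
Node 0 (S = 95): V_0 = e^(−0.0075)·[0.4689·26.0333 + 0.5311·0.0000] = 12.1148

$12.11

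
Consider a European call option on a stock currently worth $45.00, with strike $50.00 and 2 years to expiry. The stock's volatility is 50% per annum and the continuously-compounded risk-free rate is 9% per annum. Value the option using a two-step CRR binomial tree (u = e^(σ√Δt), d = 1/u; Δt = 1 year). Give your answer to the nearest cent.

CRR parameters: u = e^(σ√Δt) = e^(0.5·√1) = 1.6487, d = 1/u = 0.6065
Per-period rate: rΔt = 0.09·1 = 0.09, so R = e^0.09 = 1.0942
Risk-neutral probability p = (e^0.09 − 0.6065)/(1.6487 − 0.6065) = 0.4876/1.0422 = 0.4679
Terminal stock prices: S_uu = 122.3, S_ud = 45, S_dd = 16.55
Terminal payoffs (S − K): max(72.32, 0) = 72.32, max(-5, 0) = 0, max(-33.45, 0) = 0
Node u (S = 74.19): V_u = e^(−0.09)·[0.4679·72.3227 + 0.5321·0.0000] = 30.9274
Node d (S = 27.29): V_d = e^(−0.09)·[0.4679·0.0000 + 0.5321·0.0000] = 0.0000
Node 0 (S = 45): V_0 = e^(−0.09)·[0.4679·30.9274 + 0.5321·0.0000] = 13.2255

$13.23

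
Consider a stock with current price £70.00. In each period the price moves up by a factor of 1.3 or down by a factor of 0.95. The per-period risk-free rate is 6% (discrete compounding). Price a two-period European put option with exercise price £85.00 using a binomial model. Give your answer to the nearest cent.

Risk-neutral probability p = (1 + 0.06 − 0.95)/(1.3 − 0.95) = 0.1100/0.3500 = 0.3143
Terminal stock prices: S_uu = 118.3, S_ud = 86.45, S_dd = 63.17
Terminal payoffs (K − S): max(-33.3, 0) = 0, max(-1.45, 0) = 0, max(21.83, 0) = 21.83
Node u (S = 91): V_u = 1/1.06·[0.3143·0.0000 + 0.6857·0.0000] = 0.0000
Node d (S = 66.5): V_d = 1/1.06·[0.3143·0.0000 + 0.6857·21.8250] = 14.1186
Node 0 (S = 70): V_0 = 1/1.06·[0.3143·0.0000 + 0.6857·14.1186] = 9.1333

£9.13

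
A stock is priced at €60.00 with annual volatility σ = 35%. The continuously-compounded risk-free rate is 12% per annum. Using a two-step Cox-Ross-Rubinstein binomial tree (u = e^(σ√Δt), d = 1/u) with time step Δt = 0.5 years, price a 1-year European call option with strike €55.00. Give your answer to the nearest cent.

CRR parameters: u = e^(σ√Δt) = e^(0.35·√0.5) = 1.2808, d = 1/u = 0.7808
Per-period rate: rΔt = 0.12·0.5 = 0.06, so R = e^0.06 = 1.0618
Risk-neutral probability p = (e^0.06 − 0.7808)/(1.2808 − 0.7808) = 0.2811/0.5000 = 0.5621
Terminal stock prices: S_uu = 98.43, S_ud = 60, S_dd = 36.58
Terminal payoffs (S − K): max(43.43, 0) = 43.43, max(5, 0) = 5, max(-18.42, 0) = 0
Node u (S = 76.85): V_u = e^(−0.06)·[0.5621·43.4274 + 0.4379·5.0000] = 25.0511
Node d (S = 46.85): V_d = e^(−0.06)·[0.5621·5.0000 + 0.4379·0.0000] = 2.6469
Node 0 (S = 60): V_0 = e^(−0.06)·[0.5621·25.0511 + 0.4379·2.6469] = 14.3529

€14.35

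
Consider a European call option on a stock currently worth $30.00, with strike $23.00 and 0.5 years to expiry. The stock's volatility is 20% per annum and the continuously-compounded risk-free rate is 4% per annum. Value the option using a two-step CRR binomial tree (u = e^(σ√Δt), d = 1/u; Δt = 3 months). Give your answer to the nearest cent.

CRR parameters: u = e^(σ√Δt) = e^(0.2·√0.25) = 1.1052, d = 1/u = 0.9048
Per-period rate: rΔt = 0.04·0.25 = 0.01, so R = e^0.01 = 1.0101
Risk-neutral probability p = (e^0.01 − 0.9048)/(1.1052 − 0.9048) = 0.1052/0.2003 = 0.5252
Terminal stock prices: S_uu = 36.64, S_ud = 30, S_dd = 24.56
Terminal payoffs (S − K): max(13.64, 0) = 13.64, max(7, 0) = 7, max(1.562, 0) = 1.562
Node u (S = 33.16): V_u = e^(−0.01)·[0.5252·13.6421 + 0.4748·7.0000] = 10.3840
Node d (S = 27.15): V_d = e^(−0.01)·[0.5252·7.0000 + 0.4748·1.5619] = 4.3740
Node 0 (S = 30): V_0 = e^(−0.01)·[0.5252·10.3840 + 0.4748·4.3740] = 7.4554

$7.46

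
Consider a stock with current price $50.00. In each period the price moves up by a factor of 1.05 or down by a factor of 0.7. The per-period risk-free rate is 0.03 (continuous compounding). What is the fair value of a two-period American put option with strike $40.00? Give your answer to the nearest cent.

Risk-neutral probability p = (e^0.03 − 0.7)/(1.05 − 0.7) = 0.3305/0.3500 = 0.9442
Terminal stock prices: S_uu = 55.12, S_ud = 36.75, S_dd = 24.5
Terminal payoffs (K − S): max(-15.12, 0) = 0, max(3.25, 0) = 3.25, max(15.5, 0) = 15.5
Node u (S = 52.5): continuation = e^(−0.03)·[0.9442·0.0000 + 0.0558·3.2500] = 0.1761; exercise value = 0.0000 ≤ continuation, so V_u = 0.1761
Node d (S = 35): continuation = e^(−0.03)·[0.9442·3.2500 + 0.0558·15.5000] = 3.8178; exercise value = 5.0000 > continuation, so V_d = 5.0000 (exercise)
Node 0 (S = 50): continuation = e^(−0.03)·[0.9442·0.1761 + 0.0558·5.0000] = 0.4323; exercise value = 0.0000 ≤ continuation, so V_0 = 0.4323

$0.43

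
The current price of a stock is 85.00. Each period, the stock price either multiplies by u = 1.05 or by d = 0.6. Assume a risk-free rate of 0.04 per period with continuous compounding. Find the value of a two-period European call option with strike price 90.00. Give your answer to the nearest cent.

3.29

Risk-neutral probability p = (e^0.04 − 0.6)/(1.05 − 0.6) = 0.4408/0.4500 = 0.9796
Terminal stock prices: S_uu = 93.71, S_ud = 53.55, S_dd = 30.6
Terminal payoffs (S − K): max(3.713, 0) = 3.713, max(-36.45, 0) = 0, max(-59.4, 0) = 0
Node u (S = 89.25): V_u = e^(−0.04)·[0.9796·3.7125 + 0.0204·0.0000] = 3.4941
Node d (S = 51): V_d = e^(−0.04)·[0.9796·0.0000 + 0.0204·0.0000] = 0.0000
Node 0 (S = 85): V_0 = e^(−0.04)·[0.9796·3.4941 + 0.0204·0.0000] = 3.2885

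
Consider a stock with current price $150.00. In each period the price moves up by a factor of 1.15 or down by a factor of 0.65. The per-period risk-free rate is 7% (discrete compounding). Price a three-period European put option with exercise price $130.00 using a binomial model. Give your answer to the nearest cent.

Risk-neutral probability p = (1 + 0.07 − 0.65)/(1.15 − 0.65) = 0.4200/0.5000 = 0.8400
Terminal stock prices: S_uuu = 228.1, S_uud = 128.9, S_udd = 72.88, S_ddd = 41.19
Terminal payoffs (K − S): max(-98.13, 0) = 0, max(1.056, 0) = 1.056, max(57.12, 0) = 57.12, max(88.81, 0) = 88.81
Node uu (S = 198.4): V_uu = 1/1.07·[0.8400·0.0000 + 0.1600·1.0563] = 0.1579
Node ud (S = 112.1): V_ud = 1/1.07·[0.8400·1.0563 + 0.1600·57.1187] = 9.3703
Node dd (S = 63.38): V_dd = 1/1.07·[0.8400·57.1187 + 0.1600·88.8063] = 58.1203
Node u (S = 172.5): V_u = 1/1.07·[0.8400·0.1579 + 0.1600·9.3703] = 1.5252
Node d (S = 97.5): V_d = 1/1.07·[0.8400·9.3703 + 0.1600·58.1203] = 16.0470
Node 0 (S = 150): V_0 = 1/1.07·[0.8400·1.5252 + 0.1600·16.0470] = 3.5969

$3.60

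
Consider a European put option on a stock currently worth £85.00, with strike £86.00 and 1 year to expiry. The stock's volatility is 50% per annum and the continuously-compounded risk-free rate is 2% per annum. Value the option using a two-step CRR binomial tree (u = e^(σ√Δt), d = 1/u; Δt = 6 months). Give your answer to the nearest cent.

£14.70

CRR parameters: u = e^(σ√Δt) = e^(0.5·√0.5) = 1.4241, d = 1/u = 0.7022
Per-period rate: rΔt = 0.02·0.5 = 0.01, so R = e^0.01 = 1.0101
Risk-neutral probability p = (e^0.01 − 0.7022)/(1.4241 − 0.7022) = 0.3079/0.7219 = 0.4264
Terminal stock prices: S_uu = 172.4, S_ud = 85, S_dd = 41.91
Terminal payoffs (K − S): max(-86.39, 0) = 0, max(1, 0) = 1, max(44.09, 0) = 44.09
Node u (S = 121.1): V_u = e^(−0.01)·[0.4264·0.0000 + 0.5736·1.0000] = 0.5679
Node d (S = 59.69): V_d = e^(−0.01)·[0.4264·1.0000 + 0.5736·44.0892] = 25.4583
Node 0 (S = 85): V_0 = e^(−0.01)·[0.4264·0.5679 + 0.5736·25.4583] = 14.6962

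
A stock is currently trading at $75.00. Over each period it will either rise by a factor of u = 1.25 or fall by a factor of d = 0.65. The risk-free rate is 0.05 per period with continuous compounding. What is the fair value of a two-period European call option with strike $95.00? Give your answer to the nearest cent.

Risk-neutral probability p = (e^0.05 − 0.65)/(1.25 − 0.65) = 0.4013/0.6000 = 0.6688
Terminal stock prices: S_uu = 117.2, S_ud = 60.94, S_dd = 31.69
Terminal payoffs (S − K): max(22.19, 0) = 22.19, max(-34.06, 0) = 0, max(-63.31, 0) = 0
Node u (S = 93.75): V_u = e^(−0.05)·[0.6688·22.1875 + 0.3312·0.0000] = 14.1150
Node d (S = 48.75): V_d = e^(−0.05)·[0.6688·0.0000 + 0.3312·0.0000] = 0.0000
Node 0 (S = 75): V_0 = e^(−0.05)·[0.6688·14.1150 + 0.3312·0.0000] = 8.9795

$8.98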